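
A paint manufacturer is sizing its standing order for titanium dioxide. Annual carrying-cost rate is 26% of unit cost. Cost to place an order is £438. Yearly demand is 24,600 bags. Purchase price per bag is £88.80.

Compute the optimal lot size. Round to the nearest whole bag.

Carrying cost H = £88.8 × 26% = £23.0880/bag/yr
Q* = √(2·D·S / H) = √(2·24,600·438 / 23.088) = √933,368.0 ≈ 966.11

966 bags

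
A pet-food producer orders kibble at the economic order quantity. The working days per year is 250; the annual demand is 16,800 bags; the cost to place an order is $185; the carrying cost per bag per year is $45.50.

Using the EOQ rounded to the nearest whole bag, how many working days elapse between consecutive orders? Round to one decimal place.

5.5 days

2DS/H = 2·16,800·185/45.5 = 136,615.38
EOQ = √136,615.38 ≈ 369.62 → Q = 370 bags
Cycle time = (working days × Q)/D = (250 × 370) / 16,800 = 5.506 days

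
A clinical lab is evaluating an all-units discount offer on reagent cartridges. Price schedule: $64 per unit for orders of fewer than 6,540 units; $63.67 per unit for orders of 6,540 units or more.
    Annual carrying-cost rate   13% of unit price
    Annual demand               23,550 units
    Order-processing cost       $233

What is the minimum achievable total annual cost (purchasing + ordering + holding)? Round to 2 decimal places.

H₁ = 13%×$64 = $8.3200;  H₂ = 13%×$63.67 = $8.2771
EOQ₁ = √(2×23,550×233/8.3200) = 1,148.49  (< 6,540, feasible at tier 1)
EOQ₂ = √(2×23,550×233/8.2771) = 1,151.46  (< 6,540 → use Q = 6,540 at tier-2 price)
TC(tier 1 (EOQ₁), Q≈1,148.5) = $1,516,755.43
TC(tier 2, Q≈6,540.0) = $1,527,333.63
Minimum at tier 1 (EOQ₁): $1,516,755.43

$1,516,755.43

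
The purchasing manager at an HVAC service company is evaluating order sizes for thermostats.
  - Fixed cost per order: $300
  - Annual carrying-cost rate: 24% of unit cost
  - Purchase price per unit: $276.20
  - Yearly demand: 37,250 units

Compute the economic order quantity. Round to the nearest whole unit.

Carrying cost H = $276.2 × 24% = $66.2880/unit/yr
EOQ = √(2DS/H) = √(2 × 37,250 × 300 / 66.288)
    = √(337,165.10) ≈ 580.66

581 units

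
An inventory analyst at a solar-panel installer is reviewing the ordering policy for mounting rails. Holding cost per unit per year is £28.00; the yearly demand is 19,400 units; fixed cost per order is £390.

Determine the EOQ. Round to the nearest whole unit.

735 units

EOQ = √(2DS/H) = √(2 × 19,400 × 390 / 28)
    = √(540,428.57) ≈ 735.14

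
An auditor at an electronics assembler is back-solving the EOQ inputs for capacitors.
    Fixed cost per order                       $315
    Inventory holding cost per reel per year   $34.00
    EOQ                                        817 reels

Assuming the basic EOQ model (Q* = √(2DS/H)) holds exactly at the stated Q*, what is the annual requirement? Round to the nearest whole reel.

EOQ relation: Q² = 2DS/H, so rearrange for the unknown.
D = Q²H / (2S) = 817² × 34 / (2 × 315) = 36,023.22

36,023 reels per year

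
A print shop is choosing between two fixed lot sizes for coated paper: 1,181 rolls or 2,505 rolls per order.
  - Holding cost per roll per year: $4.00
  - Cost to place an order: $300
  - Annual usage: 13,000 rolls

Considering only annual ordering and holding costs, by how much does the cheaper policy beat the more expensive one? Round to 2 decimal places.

Annual cost at Q: ordering D·S/Q plus holding Q·H/2.
TC(1,181) = (13,000/1,181)×300 + (1,181/2)×4 = $5,664.29
TC(2,505) = (13,000/2,505)×300 + (2,505/2)×4 = $6,566.89
Cheaper: Q = 1,181.  Difference = $902.60

$902.60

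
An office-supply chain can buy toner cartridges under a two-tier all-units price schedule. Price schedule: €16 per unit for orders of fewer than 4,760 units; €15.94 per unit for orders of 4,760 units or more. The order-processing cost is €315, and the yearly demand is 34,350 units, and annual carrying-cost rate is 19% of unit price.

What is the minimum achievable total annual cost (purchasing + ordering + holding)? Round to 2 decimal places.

H₁ = 19%×€16 = €3.0400;  H₂ = 19%×€15.94 = €3.0286
EOQ₁ = √(2×34,350×315/3.0400) = 2,668.07  (< 4,760, feasible at tier 1)
EOQ₂ = √(2×34,350×315/3.0286) = 2,673.08  (< 4,760 → use Q = 4,760 at tier-2 price)
TC(tier 1 (EOQ₁), Q≈2,668.1) = €557,710.93
TC(tier 2, Q≈4,760.0) = €557,020.23
Minimum at tier 2: €557,020.23

€557,020.23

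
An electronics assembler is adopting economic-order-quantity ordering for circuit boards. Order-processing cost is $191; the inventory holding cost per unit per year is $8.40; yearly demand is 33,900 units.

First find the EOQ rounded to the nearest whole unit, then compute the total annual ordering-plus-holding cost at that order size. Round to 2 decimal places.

$10,429.69

Q* = √(2·D·S / H) = √(2·33,900·191 / 8.4) = √1,541,642.9 ≈ 1,241.63 → Q = 1,242 units
Orders/yr = 33,900/1,242 = 27.295; ordering cost = 27.295 × $191 = $5,213.29
Average inventory = 1,242/2 = 621; holding cost = 621 × $8.4 = $5,216.40
Total = $5,213.29 + $5,216.40 = $10,429.69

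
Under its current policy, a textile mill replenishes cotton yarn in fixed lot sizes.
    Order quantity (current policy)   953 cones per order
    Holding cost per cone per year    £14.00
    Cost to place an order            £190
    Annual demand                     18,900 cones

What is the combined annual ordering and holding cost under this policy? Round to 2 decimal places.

£10,439.10

Orders/yr = 18,900/953 = 19.832; ordering cost = 19.832 × £190 = £3,768.10
Average inventory = 953/2 = 476.5; holding cost = 476.5 × £14 = £6,671.00
Total = £3,768.10 + £6,671.00 = £10,439.10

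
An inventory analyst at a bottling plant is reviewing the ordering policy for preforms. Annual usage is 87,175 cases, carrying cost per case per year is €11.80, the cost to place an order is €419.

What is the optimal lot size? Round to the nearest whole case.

Q* = √(2·D·S / H) = √(2·87,175·419 / 11.8) = √6,190,902.5 ≈ 2,488.15

2,488 cases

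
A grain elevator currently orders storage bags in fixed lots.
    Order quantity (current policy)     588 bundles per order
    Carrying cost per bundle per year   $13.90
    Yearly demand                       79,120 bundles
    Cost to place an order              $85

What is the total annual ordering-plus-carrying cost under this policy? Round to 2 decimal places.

Orders/yr = 79,120/588 = 134.558; ordering cost = 134.558 × $85 = $11,437.41
Average inventory = 588/2 = 294; holding cost = 294 × $13.9 = $4,086.60
Total = $11,437.41 + $4,086.60 = $15,524.01

$15,524.01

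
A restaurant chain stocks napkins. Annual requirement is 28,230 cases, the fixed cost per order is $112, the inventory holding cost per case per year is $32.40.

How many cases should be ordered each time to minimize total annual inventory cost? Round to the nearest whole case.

Q* = √(2·D·S / H) = √(2·28,230·112 / 32.4) = √195,170.4 ≈ 441.78

442 cases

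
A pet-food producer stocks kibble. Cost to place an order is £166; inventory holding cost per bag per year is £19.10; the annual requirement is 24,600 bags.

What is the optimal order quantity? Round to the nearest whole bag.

Optimal lot size Q* = (2 × 24,600 × £166 / £19.1)^½ ≈ 653.91

654 bags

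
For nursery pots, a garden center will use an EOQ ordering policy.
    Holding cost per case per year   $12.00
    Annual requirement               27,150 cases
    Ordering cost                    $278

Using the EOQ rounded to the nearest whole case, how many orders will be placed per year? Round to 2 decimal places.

EOQ = √(2DS/H) = √(2 × 27,150 × 278 / 12)
    = √(1,257,950.00) ≈ 1,121.58 → Q = 1,122
N = D/Q = 27,150/1,122 ≈ 24.198 orders/yr

24.20 orders per year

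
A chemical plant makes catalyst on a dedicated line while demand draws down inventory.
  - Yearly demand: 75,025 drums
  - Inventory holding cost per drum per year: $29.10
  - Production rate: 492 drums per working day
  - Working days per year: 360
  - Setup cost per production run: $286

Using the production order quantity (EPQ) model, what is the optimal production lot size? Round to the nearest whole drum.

1,600 drums

d = 75,025/360 = 208.4028 drums/day;  effective holding cost H(1 − d/p) = 29.1·(1 − 208.4028/492) = 16.77374
Q* = √(2DS / H_eff) = √(2·75,025·286 / 16.77374) ≈ 1,599.51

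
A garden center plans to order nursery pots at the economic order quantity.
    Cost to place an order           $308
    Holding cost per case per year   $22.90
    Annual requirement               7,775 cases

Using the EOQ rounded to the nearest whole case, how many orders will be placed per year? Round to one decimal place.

Optimal lot size Q* = (2 × 7,775 × $308 / $22.9)^½ ≈ 457.32 → Q = 457
N = D/Q = 7,775/457 ≈ 17.013 orders/yr

17.0 orders per year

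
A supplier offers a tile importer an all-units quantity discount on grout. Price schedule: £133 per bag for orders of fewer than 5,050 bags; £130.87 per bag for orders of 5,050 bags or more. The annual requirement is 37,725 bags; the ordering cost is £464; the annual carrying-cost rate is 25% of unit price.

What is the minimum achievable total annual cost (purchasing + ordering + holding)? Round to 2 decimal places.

£5,023,148.66

H₁ = 25%×£133 = £33.2500;  H₂ = 25%×£130.87 = £32.7175
EOQ₁ = √(2×37,725×464/33.2500) = 1,026.11  (< 5,050, feasible at tier 1)
EOQ₂ = √(2×37,725×464/32.7175) = 1,034.42  (< 5,050 → use Q = 5,050 at tier-2 price)
TC(tier 1 (EOQ₁), Q≈1,026.1) = £5,051,543.07
TC(tier 2, Q≈5,050.0) = £5,023,148.66
Minimum at tier 2: £5,023,148.66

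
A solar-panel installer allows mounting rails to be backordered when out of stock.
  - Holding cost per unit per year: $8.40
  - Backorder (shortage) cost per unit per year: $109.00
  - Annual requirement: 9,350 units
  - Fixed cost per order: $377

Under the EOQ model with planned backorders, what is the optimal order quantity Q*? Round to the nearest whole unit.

951 units

Q* = √(2DS/H) · √((H + b)/b)
   = √(2 × 9,350 × 377 / 8.4) · √((8.4 + 109) / 109)
   = 916.119 × 1.0378 ≈ 950.76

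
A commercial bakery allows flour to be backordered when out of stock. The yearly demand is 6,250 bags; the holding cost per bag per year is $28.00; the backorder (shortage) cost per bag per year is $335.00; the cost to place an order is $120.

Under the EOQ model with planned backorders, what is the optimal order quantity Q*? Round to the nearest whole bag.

241 bags

Basic EOQ = √(2·6,250·120/28) = 231.455
Backorder adjustment √((H+b)/b) = √((28+335)/335) = 1.0410
Q* = 231.455 × 1.0410 ≈ 240.93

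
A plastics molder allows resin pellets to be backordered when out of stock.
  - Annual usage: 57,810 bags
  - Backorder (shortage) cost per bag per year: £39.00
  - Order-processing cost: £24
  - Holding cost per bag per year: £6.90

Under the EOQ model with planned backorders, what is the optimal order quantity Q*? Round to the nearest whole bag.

Q* = √(2DS/H) · √((H + b)/b)
   = √(2 × 57,810 × 24 / 6.9) · √((6.9 + 39) / 39)
   = 634.158 × 1.0849 ≈ 687.97

688 bags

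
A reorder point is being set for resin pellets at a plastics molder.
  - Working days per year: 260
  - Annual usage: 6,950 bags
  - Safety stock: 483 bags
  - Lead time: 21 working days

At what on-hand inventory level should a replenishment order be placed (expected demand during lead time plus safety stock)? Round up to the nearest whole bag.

Daily demand d = 6,950 / 260 = 26.731 bags/day
Demand during lead time = 26.731 × 21 = 561.35
Reorder point = 561.35 + 483 = 1,044.35 → round up

1,045 bags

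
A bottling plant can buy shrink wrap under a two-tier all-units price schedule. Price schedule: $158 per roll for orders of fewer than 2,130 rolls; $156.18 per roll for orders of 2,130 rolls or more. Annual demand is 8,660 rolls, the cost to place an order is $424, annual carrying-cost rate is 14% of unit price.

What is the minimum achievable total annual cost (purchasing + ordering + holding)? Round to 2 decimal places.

$1,377,529.11

H₁ = 14%×$158 = $22.1200;  H₂ = 14%×$156.18 = $21.8652
EOQ₁ = √(2×8,660×424/22.1200) = 576.19  (< 2,130, feasible at tier 1)
EOQ₂ = √(2×8,660×424/21.8652) = 579.54  (< 2,130 → use Q = 2,130 at tier-2 price)
TC(tier 1 (EOQ₁), Q≈576.2) = $1,381,025.28
TC(tier 2, Q≈2,130.0) = $1,377,529.11
Minimum at tier 2: $1,377,529.11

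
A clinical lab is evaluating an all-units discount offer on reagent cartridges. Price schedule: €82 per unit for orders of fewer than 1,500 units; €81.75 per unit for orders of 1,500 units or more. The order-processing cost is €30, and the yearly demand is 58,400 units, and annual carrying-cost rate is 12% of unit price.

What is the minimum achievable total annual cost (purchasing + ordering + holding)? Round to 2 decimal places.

H₁ = 12%×€82 = €9.8400;  H₂ = 12%×€81.75 = €9.8100
EOQ₁ = √(2×58,400×30/9.8400) = 596.74  (< 1,500, feasible at tier 1)
EOQ₂ = √(2×58,400×30/9.8100) = 597.65  (< 1,500 → use Q = 1,500 at tier-2 price)
TC(tier 1 (EOQ₁), Q≈596.7) = €4,794,671.91
TC(tier 2, Q≈1,500.0) = €4,782,725.50
Minimum at tier 2: €4,782,725.50

€4,782,725.50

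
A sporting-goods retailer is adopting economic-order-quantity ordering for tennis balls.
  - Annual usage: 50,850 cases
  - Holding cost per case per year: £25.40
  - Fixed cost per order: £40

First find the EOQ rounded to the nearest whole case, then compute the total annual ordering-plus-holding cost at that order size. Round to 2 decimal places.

£10,165.00

Optimal lot size Q* = (2 × 50,850 × £40 / £25.4)^½ ≈ 400.20 → Q = 400 cases
Annual ordering cost = (D/Q)·S = (50,850/400) × 40 = £5,085.00
Annual holding cost  = (Q/2)·H = (400/2) × 25.4 = £5,080.00
Total = £5,085.00 + £5,080.00 = £10,165.00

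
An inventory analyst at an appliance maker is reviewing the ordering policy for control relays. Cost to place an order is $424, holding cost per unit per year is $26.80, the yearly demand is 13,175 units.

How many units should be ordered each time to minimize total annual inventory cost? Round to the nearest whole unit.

646 units

Optimal lot size Q* = (2 × 13,175 × $424 / $26.8)^½ ≈ 645.66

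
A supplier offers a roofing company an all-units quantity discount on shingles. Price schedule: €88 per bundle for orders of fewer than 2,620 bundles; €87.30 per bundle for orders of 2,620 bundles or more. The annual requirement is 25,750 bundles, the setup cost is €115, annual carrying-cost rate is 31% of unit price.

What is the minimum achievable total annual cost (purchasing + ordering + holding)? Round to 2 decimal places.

H₁ = 31%×€88 = €27.2800;  H₂ = 31%×€87.30 = €27.0630
EOQ₁ = √(2×25,750×115/27.2800) = 465.94  (< 2,620, feasible at tier 1)
EOQ₂ = √(2×25,750×115/27.0630) = 467.80  (< 2,620 → use Q = 2,620 at tier-2 price)
TC(tier 1 (EOQ₁), Q≈465.9) = €2,278,710.85
TC(tier 2, Q≈2,620.0) = €2,284,557.78
Minimum at tier 1 (EOQ₁): €2,278,710.85

€2,278,710.85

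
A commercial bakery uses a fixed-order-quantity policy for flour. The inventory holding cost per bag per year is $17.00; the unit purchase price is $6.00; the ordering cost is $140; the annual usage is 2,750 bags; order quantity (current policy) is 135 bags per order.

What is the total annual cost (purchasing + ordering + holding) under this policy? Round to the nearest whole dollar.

Ordering: D/Q × S = 2,750/135 × $140 = $2,851.85
Holding:  Q/2 × H = 135/2 × $17 = $1,147.50
Purchase cost = D·C = 2,750 × 6 = $16,500.00
Total = $2,851.85 + $1,147.50 + $16,500.00 = $20,499.35

$20,499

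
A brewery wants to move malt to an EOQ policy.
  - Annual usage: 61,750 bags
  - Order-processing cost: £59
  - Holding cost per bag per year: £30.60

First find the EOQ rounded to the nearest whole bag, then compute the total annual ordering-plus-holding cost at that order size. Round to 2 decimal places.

£14,932.08

EOQ = √(2DS/H) = √(2 × 61,750 × 59 / 30.6)
    = √(238,120.92) ≈ 487.98 → Q = 488 bags
Ordering: D/Q × S = 61,750/488 × £59 = £7,465.68
Holding:  Q/2 × H = 488/2 × £30.6 = £7,466.40
Total = £7,465.68 + £7,466.40 = £14,932.08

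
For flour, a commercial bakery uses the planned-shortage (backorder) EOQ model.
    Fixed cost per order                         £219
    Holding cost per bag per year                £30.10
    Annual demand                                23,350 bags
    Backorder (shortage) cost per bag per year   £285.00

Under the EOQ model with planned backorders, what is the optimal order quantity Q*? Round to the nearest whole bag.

Q* = √(2DS/H) · √((H + b)/b)
   = √(2 × 23,350 × 219 / 30.1) · √((30.1 + 285) / 285)
   = 582.904 × 1.0515 ≈ 612.91

613 bags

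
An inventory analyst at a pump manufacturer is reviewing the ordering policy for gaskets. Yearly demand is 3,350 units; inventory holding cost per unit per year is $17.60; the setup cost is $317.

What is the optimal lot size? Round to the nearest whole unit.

2DS/H = 2·3,350·317/17.6 = 120,676.14
EOQ = √120,676.14 ≈ 347.38

347 units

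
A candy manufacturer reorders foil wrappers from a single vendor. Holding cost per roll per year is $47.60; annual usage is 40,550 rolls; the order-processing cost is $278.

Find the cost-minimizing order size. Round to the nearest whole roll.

EOQ = √(2DS/H) = √(2 × 40,550 × 278 / 47.6)
    = √(473,651.26) ≈ 688.22

688 rolls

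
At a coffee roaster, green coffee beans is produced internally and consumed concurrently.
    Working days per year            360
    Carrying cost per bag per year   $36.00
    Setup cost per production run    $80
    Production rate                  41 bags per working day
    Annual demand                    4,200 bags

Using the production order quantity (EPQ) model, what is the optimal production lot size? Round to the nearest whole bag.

d = 4,200/360 = 11.6667 bags/day;  effective holding cost H(1 − d/p) = 36·(1 − 11.6667/41) = 25.75610
Q* = √(2DS / H_eff) = √(2·4,200·80 / 25.75610) ≈ 161.53

162 bags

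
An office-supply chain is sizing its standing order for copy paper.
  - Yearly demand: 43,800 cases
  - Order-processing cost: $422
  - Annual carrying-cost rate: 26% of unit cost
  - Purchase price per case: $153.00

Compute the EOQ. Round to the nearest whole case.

Carrying cost H = $153 × 26% = $39.7800/case/yr
Optimal lot size Q* = (2 × 43,800 × $422 / $39.78)^½ ≈ 964.00

964 cases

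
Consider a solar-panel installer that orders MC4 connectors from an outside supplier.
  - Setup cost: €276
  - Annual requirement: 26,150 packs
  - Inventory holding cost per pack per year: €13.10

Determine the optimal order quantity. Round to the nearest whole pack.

1,050 packs

EOQ = √(2DS/H) = √(2 × 26,150 × 276 / 13.1)
    = √(1,101,893.13) ≈ 1,049.71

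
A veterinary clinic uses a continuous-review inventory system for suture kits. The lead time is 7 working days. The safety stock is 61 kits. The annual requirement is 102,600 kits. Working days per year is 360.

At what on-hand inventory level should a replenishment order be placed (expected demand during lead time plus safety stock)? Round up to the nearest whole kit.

2,056 kits

Daily demand d = 102,600 / 360 = 285.000 kits/day
Demand during lead time = 285.000 × 7 = 1,995.00
Reorder point = 1,995.00 + 61 = 2,056.00 → round up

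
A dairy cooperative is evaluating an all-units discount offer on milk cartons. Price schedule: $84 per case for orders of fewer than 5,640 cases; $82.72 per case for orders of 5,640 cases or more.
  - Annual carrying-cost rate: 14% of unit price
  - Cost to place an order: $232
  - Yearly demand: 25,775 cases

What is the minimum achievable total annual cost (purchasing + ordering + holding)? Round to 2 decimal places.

$2,165,826.10

H₁ = 14%×$84 = $11.7600;  H₂ = 14%×$82.72 = $11.5808
EOQ₁ = √(2×25,775×232/11.7600) = 1,008.45  (< 5,640, feasible at tier 1)
EOQ₂ = √(2×25,775×232/11.5808) = 1,016.22  (< 5,640 → use Q = 5,640 at tier-2 price)
TC(tier 1 (EOQ₁), Q≈1,008.5) = $2,176,959.38
TC(tier 2, Q≈5,640.0) = $2,165,826.10
Minimum at tier 2: $2,165,826.10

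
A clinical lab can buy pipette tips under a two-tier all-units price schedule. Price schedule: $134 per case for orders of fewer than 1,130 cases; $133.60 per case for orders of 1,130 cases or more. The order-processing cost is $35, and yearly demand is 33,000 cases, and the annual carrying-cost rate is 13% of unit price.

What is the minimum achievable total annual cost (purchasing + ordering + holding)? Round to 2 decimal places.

$4,419,635.04

H₁ = 13%×$134 = $17.4200;  H₂ = 13%×$133.60 = $17.3680
EOQ₁ = √(2×33,000×35/17.4200) = 364.15  (< 1,130, feasible at tier 1)
EOQ₂ = √(2×33,000×35/17.3680) = 364.70  (< 1,130 → use Q = 1,130 at tier-2 price)
TC(tier 1 (EOQ₁), Q≈364.2) = $4,428,343.52
TC(tier 2, Q≈1,130.0) = $4,419,635.04
Minimum at tier 2: $4,419,635.04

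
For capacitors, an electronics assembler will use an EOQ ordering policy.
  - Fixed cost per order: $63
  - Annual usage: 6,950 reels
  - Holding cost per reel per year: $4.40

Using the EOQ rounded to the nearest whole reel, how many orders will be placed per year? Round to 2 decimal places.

15.58 orders per year

2DS/H = 2·6,950·63/4.4 = 199,022.73
EOQ = √199,022.73 ≈ 446.12 → Q = 446
Orders per year = D/Q = 6,950 / 446 = 15.583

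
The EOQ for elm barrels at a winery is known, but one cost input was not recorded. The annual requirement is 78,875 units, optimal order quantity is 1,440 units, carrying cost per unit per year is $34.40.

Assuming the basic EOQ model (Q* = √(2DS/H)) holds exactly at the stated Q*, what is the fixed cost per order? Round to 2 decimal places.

EOQ relation: Q² = 2DS/H, so rearrange for the unknown.
S = Q²H / (2D) = 1,440² × 34.4 / (2 × 78,875) = 452.1828

$452.18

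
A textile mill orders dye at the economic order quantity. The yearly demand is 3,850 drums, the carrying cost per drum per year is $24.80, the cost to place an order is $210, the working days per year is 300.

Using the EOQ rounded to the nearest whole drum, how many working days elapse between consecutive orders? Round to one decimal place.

19.9 days

2DS/H = 2·3,850·210/24.8 = 65,201.61
EOQ = √65,201.61 ≈ 255.35 → Q = 255 drums
T = Q/D × 300 days = 255/3,850 × 300 = 19.870 days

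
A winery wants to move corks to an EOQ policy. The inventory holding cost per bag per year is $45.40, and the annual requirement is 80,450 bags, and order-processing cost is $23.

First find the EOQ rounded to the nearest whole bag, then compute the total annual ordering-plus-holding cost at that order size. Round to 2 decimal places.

$12,961.96

EOQ = √(2DS/H) = √(2 × 80,450 × 23 / 45.4)
    = √(81,513.22) ≈ 285.51 → Q = 286 bags
Orders/yr = 80,450/286 = 281.294; ordering cost = 281.294 × $23 = $6,469.76
Average inventory = 286/2 = 143; holding cost = 143 × $45.4 = $6,492.20
Total = $6,469.76 + $6,492.20 = $12,961.96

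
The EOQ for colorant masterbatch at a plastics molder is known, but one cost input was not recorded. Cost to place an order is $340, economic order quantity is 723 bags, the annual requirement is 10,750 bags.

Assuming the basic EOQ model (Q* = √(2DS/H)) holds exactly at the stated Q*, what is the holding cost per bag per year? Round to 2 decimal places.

Since Q* = (2DS/H)^½, squaring gives Q*²·H = 2DS.
H = 2DS / Q² = 2 × 10,750 × 340 / 723² = 13.9843

$13.98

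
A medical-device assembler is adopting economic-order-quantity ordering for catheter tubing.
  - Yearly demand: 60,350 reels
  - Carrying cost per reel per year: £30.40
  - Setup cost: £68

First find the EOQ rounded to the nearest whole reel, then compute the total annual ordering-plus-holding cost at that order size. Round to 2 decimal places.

£15,795.92

Q* = √(2·D·S / H) = √(2·60,350·68 / 30.4) = √269,986.8 ≈ 519.60 → Q = 520 reels
Orders/yr = 60,350/520 = 116.058; ordering cost = 116.058 × £68 = £7,891.92
Average inventory = 520/2 = 260; holding cost = 260 × £30.4 = £7,904.00
Total = £7,891.92 + £7,904.00 = £15,795.92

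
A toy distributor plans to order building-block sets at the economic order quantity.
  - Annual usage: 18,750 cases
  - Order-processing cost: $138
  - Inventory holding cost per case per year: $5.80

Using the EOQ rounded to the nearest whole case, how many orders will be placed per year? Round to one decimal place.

Optimal lot size Q* = (2 × 18,750 × $138 / $5.8)^½ ≈ 944.59 → Q = 945
Orders per year = D/Q = 18,750 / 945 = 19.841

19.8 orders per year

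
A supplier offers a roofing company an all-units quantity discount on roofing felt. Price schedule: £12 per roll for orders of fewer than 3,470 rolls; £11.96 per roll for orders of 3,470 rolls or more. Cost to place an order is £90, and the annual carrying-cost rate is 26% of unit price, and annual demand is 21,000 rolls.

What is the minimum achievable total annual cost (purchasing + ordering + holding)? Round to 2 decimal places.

£255,434.18

H₁ = 26%×£12 = £3.1200;  H₂ = 26%×£11.96 = £3.1096
EOQ₁ = √(2×21,000×90/3.1200) = 1,100.70  (< 3,470, feasible at tier 1)
EOQ₂ = √(2×21,000×90/3.1096) = 1,102.54  (< 3,470 → use Q = 3,470 at tier-2 price)
TC(tier 1 (EOQ₁), Q≈1,100.7) = £255,434.18
TC(tier 2, Q≈3,470.0) = £257,099.82
Minimum at tier 1 (EOQ₁): £255,434.18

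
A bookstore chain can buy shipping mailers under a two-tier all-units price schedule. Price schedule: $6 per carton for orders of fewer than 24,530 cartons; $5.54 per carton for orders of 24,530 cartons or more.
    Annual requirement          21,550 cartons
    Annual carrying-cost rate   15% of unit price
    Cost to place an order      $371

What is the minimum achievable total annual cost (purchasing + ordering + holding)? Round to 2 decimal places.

$129,905.14

H₁ = 15%×$6 = $0.9000;  H₂ = 15%×$5.54 = $0.8310
EOQ₁ = √(2×21,550×371/0.9000) = 4,215.07  (< 24,530, feasible at tier 1)
EOQ₂ = √(2×21,550×371/0.8310) = 4,386.57  (< 24,530 → use Q = 24,530 at tier-2 price)
TC(tier 1 (EOQ₁), Q≈4,215.1) = $133,093.56
TC(tier 2, Q≈24,530.0) = $129,905.14
Minimum at tier 2: $129,905.14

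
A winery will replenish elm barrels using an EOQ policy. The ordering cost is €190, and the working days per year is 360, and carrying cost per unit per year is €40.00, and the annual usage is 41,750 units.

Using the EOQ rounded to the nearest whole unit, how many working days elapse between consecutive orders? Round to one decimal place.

Optimal lot size Q* = (2 × 41,750 × €190 / €40)^½ ≈ 629.78 → Q = 630 units
T = Q/D × 360 days = 630/41,750 × 360 = 5.432 days

5.4 days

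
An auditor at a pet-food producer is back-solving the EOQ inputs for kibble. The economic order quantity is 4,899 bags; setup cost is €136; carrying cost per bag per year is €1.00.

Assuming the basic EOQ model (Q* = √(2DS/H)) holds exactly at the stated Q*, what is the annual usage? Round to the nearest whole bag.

88,236 bags per year

Since Q* = (2DS/H)^½, squaring gives Q*²·H = 2DS.
D = Q²H / (2S) = 4,899² × 1 / (2 × 136) = 88,236.03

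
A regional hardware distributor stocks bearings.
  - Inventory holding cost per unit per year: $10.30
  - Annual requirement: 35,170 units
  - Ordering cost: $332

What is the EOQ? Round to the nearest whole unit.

1,506 units

Q* = √(2·D·S / H) = √(2·35,170·332 / 10.3) = √2,267,269.9 ≈ 1,505.75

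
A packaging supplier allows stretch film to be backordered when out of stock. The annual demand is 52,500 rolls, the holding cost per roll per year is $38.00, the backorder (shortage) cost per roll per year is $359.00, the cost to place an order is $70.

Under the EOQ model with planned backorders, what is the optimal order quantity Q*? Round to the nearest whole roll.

Q* = √(2DS/H) · √((H + b)/b)
   = √(2 × 52,500 × 70 / 38) · √((38 + 359) / 359)
   = 439.797 × 1.0516 ≈ 462.49

462 rolls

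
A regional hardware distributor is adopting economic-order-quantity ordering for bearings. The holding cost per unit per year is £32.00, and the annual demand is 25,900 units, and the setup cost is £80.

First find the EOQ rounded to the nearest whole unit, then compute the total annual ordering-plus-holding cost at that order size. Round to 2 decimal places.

£11,515.56

Optimal lot size Q* = (2 × 25,900 × £80 / £32)^½ ≈ 359.86 → Q = 360 units
Ordering: D/Q × S = 25,900/360 × £80 = £5,755.56
Holding:  Q/2 × H = 360/2 × £32 = £5,760.00
Total = £5,755.56 + £5,760.00 = £11,515.56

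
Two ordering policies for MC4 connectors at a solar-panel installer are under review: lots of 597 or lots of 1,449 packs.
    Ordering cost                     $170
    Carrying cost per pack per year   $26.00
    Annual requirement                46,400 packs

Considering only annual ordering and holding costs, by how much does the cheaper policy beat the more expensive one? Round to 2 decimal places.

$3,307.02

For each Q, cost = (D/Q)·S + (Q/2)·H.
TC(597) = (46,400/597)×170 + (597/2)×26 = $20,973.73
TC(1,449) = (46,400/1,449)×170 + (1,449/2)×26 = $24,280.75
Cheaper: Q = 597.  Difference = $3,307.02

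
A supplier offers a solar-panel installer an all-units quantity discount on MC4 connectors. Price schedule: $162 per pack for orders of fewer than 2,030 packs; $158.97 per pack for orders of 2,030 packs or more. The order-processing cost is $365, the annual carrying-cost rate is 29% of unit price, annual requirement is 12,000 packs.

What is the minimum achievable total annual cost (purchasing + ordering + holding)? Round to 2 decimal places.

$1,956,590.45

H₁ = 29%×$162 = $46.9800;  H₂ = 29%×$158.97 = $46.1013
EOQ₁ = √(2×12,000×365/46.9800) = 431.81  (< 2,030, feasible at tier 1)
EOQ₂ = √(2×12,000×365/46.1013) = 435.91  (< 2,030 → use Q = 2,030 at tier-2 price)
TC(tier 1 (EOQ₁), Q≈431.8) = $1,964,286.57
TC(tier 2, Q≈2,030.0) = $1,956,590.45
Minimum at tier 2: $1,956,590.45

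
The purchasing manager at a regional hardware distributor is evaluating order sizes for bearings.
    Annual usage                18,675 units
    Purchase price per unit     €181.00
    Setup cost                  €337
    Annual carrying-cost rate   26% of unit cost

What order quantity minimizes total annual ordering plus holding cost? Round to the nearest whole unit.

517 units

Carrying cost H = €181 × 26% = €47.0600/unit/yr
2DS/H = 2·18,675·337/47.06 = 267,466.00
EOQ = √267,466.00 ≈ 517.17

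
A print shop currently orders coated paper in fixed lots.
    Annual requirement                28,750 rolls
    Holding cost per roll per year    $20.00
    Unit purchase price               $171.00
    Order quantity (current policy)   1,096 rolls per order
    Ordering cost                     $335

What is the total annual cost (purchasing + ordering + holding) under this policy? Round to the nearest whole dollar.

$4,935,998

Annual ordering cost = (D/Q)·S = (28,750/1,096) × 335 = $8,787.64
Annual holding cost  = (Q/2)·H = (1,096/2) × 20 = $10,960.00
Purchase cost = D·C = 28,750 × 171 = $4,916,250.00
Total = $8,787.64 + $10,960.00 + $4,916,250.00 = $4,935,997.64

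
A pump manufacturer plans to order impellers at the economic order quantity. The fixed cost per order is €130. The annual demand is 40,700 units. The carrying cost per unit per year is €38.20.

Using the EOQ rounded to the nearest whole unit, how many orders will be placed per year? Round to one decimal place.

Q* = √(2·D·S / H) = √(2·40,700·130 / 38.2) = √277,015.7 ≈ 526.32 → Q = 526
Orders per year = D/Q = 40,700 / 526 = 77.376

77.4 orders per year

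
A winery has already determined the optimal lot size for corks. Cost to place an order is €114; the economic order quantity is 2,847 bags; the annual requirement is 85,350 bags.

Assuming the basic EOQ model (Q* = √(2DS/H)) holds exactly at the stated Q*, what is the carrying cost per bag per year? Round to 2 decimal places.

EOQ relation: Q² = 2DS/H, so rearrange for the unknown.
H = 2DS / Q² = 2 × 85,350 × 114 / 2,847² = 2.4008

€2.40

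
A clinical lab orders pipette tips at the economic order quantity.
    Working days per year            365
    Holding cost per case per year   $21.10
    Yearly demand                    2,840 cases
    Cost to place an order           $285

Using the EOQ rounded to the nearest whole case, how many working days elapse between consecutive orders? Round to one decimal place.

35.6 days

EOQ = √(2DS/H) = √(2 × 2,840 × 285 / 21.1)
    = √(76,720.38) ≈ 276.98 → Q = 277 cases
Days between orders = 365 / (D/Q) = 365 / 10.253 ≈ 35.600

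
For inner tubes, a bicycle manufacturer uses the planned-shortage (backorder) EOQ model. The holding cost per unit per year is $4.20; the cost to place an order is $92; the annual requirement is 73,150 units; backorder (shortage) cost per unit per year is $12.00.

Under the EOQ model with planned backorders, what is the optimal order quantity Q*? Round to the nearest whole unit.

Basic EOQ = √(2·73,150·92/4.2) = 1,790.158
Backorder adjustment √((H+b)/b) = √((4.2+12)/12) = 1.1619
Q* = 1,790.158 × 1.1619 ≈ 2,079.98

2,080 units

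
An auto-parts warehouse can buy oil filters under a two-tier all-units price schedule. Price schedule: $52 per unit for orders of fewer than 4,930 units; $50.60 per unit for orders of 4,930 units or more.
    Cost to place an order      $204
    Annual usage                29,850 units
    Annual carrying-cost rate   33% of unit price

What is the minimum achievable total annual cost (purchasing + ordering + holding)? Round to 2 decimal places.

$1,552,805.74

H₁ = 33%×$52 = $17.1600;  H₂ = 33%×$50.60 = $16.6980
EOQ₁ = √(2×29,850×204/17.1600) = 842.45  (< 4,930, feasible at tier 1)
EOQ₂ = √(2×29,850×204/16.6980) = 854.02  (< 4,930 → use Q = 4,930 at tier-2 price)
TC(tier 1 (EOQ₁), Q≈842.4) = $1,566,656.42
TC(tier 2, Q≈4,930.0) = $1,552,805.74
Minimum at tier 2: $1,552,805.74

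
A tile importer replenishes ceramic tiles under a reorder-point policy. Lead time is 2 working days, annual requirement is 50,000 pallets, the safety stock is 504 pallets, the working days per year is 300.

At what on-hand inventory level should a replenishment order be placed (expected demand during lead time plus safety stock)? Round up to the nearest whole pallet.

838 pallets

Daily demand d = 50,000 / 300 = 166.667 pallets/day
Demand during lead time = 166.667 × 2 = 333.33
Reorder point = 333.33 + 504 = 837.33 → round up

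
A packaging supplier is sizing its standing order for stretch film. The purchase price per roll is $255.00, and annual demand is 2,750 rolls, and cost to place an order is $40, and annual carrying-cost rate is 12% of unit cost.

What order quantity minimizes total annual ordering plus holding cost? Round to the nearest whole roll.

85 rolls

H = i·C = 0.12 × $255 = $30.6000 per roll-year
EOQ = √(2DS/H) = √(2 × 2,750 × 40 / 30.6)
    = √(7,189.54) ≈ 84.79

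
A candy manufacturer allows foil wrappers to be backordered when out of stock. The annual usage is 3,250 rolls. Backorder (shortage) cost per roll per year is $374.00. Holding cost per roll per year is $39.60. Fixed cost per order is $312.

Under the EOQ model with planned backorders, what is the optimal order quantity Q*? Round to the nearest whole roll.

Q* = √(2DS/H) · √((H + b)/b)
   = √(2 × 3,250 × 312 / 39.6) · √((39.6 + 374) / 374)
   = 226.301 × 1.0516 ≈ 237.98

238 rolls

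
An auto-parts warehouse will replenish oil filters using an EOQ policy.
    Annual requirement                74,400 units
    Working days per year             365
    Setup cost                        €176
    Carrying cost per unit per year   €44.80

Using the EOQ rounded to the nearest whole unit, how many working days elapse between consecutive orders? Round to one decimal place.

3.8 days

EOQ = √(2DS/H) = √(2 × 74,400 × 176 / 44.8)
    = √(584,571.43) ≈ 764.57 → Q = 765 units
T = Q/D × 365 days = 765/74,400 × 365 = 3.753 days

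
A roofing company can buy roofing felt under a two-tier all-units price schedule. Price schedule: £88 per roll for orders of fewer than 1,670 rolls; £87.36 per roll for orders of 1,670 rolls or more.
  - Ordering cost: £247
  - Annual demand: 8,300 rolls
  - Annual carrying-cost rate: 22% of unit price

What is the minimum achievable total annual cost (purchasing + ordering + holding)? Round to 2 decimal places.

£739,309.54

H₁ = 22%×£88 = £19.3600;  H₂ = 22%×£87.36 = £19.2192
EOQ₁ = √(2×8,300×247/19.3600) = 460.20  (< 1,670, feasible at tier 1)
EOQ₂ = √(2×8,300×247/19.2192) = 461.89  (< 1,670 → use Q = 1,670 at tier-2 price)
TC(tier 1 (EOQ₁), Q≈460.2) = £739,309.54
TC(tier 2, Q≈1,670.0) = £742,363.64
Minimum at tier 1 (EOQ₁): £739,309.54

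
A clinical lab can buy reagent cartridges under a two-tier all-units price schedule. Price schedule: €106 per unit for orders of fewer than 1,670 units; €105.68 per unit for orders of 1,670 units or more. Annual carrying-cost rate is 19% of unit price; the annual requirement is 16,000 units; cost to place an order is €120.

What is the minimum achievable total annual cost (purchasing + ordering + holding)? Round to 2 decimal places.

H₁ = 19%×€106 = €20.1400;  H₂ = 19%×€105.68 = €20.0792
EOQ₁ = √(2×16,000×120/20.1400) = 436.65  (< 1,670, feasible at tier 1)
EOQ₂ = √(2×16,000×120/20.0792) = 437.31  (< 1,670 → use Q = 1,670 at tier-2 price)
TC(tier 1 (EOQ₁), Q≈436.7) = €1,704,794.18
TC(tier 2, Q≈1,670.0) = €1,708,795.83
Minimum at tier 1 (EOQ₁): €1,704,794.18

€1,704,794.18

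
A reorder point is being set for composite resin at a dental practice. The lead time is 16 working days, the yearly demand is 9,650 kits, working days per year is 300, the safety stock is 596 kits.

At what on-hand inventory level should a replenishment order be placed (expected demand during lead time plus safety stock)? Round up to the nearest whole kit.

Daily demand d = 9,650 / 300 = 32.167 kits/day
Demand during lead time = 32.167 × 16 = 514.67
Reorder point = 514.67 + 596 = 1,110.67 → round up

1,111 kits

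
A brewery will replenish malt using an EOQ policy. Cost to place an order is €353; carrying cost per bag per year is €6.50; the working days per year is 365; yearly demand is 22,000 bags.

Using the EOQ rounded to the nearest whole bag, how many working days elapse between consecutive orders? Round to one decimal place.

2DS/H = 2·22,000·353/6.5 = 2,389,538.46
EOQ = √2,389,538.46 ≈ 1,545.81 → Q = 1,546 bags
Days between orders = 365 / (D/Q) = 365 / 14.230 ≈ 25.650

25.6 days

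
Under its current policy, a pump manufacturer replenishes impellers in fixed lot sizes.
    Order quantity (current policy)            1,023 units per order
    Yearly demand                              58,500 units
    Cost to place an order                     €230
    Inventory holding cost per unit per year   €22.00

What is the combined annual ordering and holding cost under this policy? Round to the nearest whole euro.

Annual ordering cost = (D/Q)·S = (58,500/1,023) × 230 = €13,152.49
Annual holding cost  = (Q/2)·H = (1,023/2) × 22 = €11,253.00
Total = €13,152.49 + €11,253.00 = €24,405.49

€24,405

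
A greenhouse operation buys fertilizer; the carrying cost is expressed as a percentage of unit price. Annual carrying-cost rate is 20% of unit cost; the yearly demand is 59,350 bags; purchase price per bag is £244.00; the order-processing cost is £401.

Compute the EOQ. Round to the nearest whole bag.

Holding cost per bag per year: H = 20% × £244 = £48.8000
Optimal lot size Q* = (2 × 59,350 × £401 / £48.8)^½ ≈ 987.61

988 bags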